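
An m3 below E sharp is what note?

C##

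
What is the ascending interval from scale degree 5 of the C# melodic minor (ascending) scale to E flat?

diminished sixth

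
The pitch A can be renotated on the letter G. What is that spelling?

Plain G sits 2 semitones below A, so on the letter G the same pitch needs a double sharp: G##.

G##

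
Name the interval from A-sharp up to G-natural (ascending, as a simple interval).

diminished seventh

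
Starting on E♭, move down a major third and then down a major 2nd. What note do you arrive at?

Bbb

A major third down from Eb is Cb (letter C, 4 semitones down).
A major second down from Cb is Bbb (letter B, 2 semitones down).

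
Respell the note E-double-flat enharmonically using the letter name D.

Plain D sits at the same pitch as Ebb, so on the letter D the same pitch needs a natural: D.

D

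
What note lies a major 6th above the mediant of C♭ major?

The mediant of Cb major is Eb.
A major sixth (9 semitones) above Eb lands on the letter C, giving C.

C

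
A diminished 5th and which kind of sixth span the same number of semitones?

A diminished fifth spans 6 semitones.
A sixth spanning 6 semitones is doubly diminished (the major sixth is 9).

doubly diminished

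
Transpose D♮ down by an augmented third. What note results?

Bbb

D down a major third is Bb, so the target letter is B.
From D, an augmented third is 5 semitones down: Bbb.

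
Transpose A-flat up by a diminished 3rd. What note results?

Cbb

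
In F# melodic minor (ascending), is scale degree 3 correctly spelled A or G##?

A

Each scale degree takes a distinct letter name. Degree 3 of a scale on F must use the letter A.
A and G## are enharmonically the same pitch, but only A uses the letter A, so it is the correct spelling here.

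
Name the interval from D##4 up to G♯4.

The letter names run D→G, a span of 3 letter steps, so the interval is some kind of fourth.
D## to G# is 4 semitones. A perfect fourth is 5, so 4 makes it diminished.

diminished fourth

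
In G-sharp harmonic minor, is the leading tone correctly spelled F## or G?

Each scale degree takes a distinct letter name. Degree 7 of a scale on G must use the letter F.
F## and G are enharmonically the same pitch, but only F## uses the letter F, so it is the correct spelling here.

F##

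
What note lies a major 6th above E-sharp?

C##

A sixth above E lands on the letter C.
A major sixth spans 9 semitones, so E# moves to pitch class 2. On the letter C that is C##.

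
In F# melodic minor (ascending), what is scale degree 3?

A

Degree 3 takes the letter 2 steps above F, which is A.
In melodic minor (ascending), degree 3 sits 3 semitones above the tonic. F# + 3 semitones is pitch class 9, spelled on A as A.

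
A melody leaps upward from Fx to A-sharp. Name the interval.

Counting letters F–G–A gives a third.
F##→A# = 3 semitones, 1 narrower than the major third (4), so minor.

minor third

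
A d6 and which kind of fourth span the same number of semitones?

A diminished sixth spans 7 semitones.
A fourth spanning 7 semitones is doubly augmented (the perfect fourth is 5).

doubly augmented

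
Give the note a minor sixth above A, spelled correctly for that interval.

A sixth above A lands on the letter F.
A minor sixth spans 8 semitones, so A moves to pitch class 5. On the letter F that is F.

F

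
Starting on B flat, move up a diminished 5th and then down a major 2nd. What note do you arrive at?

Ebb

A diminished fifth up from Bb is Fb (letter F, 6 semitones up).
A major second down from Fb is Ebb (letter E, 2 semitones down).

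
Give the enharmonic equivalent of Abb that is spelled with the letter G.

G

Plain G sits at the same pitch as Abb, so on the letter G the same pitch needs a natural: G.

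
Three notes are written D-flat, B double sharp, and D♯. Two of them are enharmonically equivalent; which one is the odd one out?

D#

In 12-tone equal temperament, enharmonic equivalents share a pitch class. Db is pitch class 1; B## is pitch class 1; D# is pitch class 3.
Db and B## share pitch class 1, while D# is pitch class 3.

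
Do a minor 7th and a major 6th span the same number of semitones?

No

A minor seventh spans 10 semitones; a major sixth spans 9.
The spans differ, so they are not enharmonic equivalents.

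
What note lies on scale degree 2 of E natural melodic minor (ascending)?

The E melodic minor (ascending) scale runs E F# G A B C# D#.
Degree 2 is F#.

F#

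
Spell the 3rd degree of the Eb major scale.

G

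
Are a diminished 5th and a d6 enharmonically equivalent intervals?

No

A diminished fifth spans 6 semitones; a diminished sixth spans 7.
The spans differ, so they are not enharmonic equivalents.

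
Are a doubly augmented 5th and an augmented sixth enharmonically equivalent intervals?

A doubly augmented fifth spans 9 semitones; an augmented sixth spans 10.
The spans differ, so they are not enharmonic equivalents.

No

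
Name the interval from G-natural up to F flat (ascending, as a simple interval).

diminished seventh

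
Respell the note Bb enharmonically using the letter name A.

A#

Bb is pitch class 10. The letter A alone is pitch class 9.
To reach pitch class 10 from A requires an offset of +1 semitone, i.e. sharp: A#.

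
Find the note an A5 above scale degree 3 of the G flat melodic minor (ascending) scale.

Scale degree 3 of Gb melodic minor (ascending) is Bbb.
An augmented fifth (8 semitones) above Bbb lands on the letter F, giving F.

F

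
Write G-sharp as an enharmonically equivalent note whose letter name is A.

Ab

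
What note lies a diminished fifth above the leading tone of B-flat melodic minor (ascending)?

The leading tone of Bb melodic minor (ascending) is A.
A diminished fifth (6 semitones) above A lands on the letter E, giving Eb.

Eb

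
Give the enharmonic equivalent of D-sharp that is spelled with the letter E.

Eb

D# is pitch class 3. The letter E alone is pitch class 4.
To reach pitch class 3 from E requires an offset of -1 semitone, i.e. flat: Eb.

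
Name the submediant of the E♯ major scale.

C##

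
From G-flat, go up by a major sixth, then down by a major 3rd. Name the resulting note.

A major sixth up from Gb is Eb (letter E, 9 semitones up).
A major third down from Eb is Cb (letter C, 4 semitones down).

Cb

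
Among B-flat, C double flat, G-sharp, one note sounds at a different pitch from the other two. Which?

In 12-tone equal temperament, enharmonic equivalents share a pitch class. Bb is pitch class 10; Cbb is pitch class 10; G# is pitch class 8.
Bb and Cbb share pitch class 10, while G# is pitch class 8.

G#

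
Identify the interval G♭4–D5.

augmented fifth

The letter names run G→D, a span of 4 letter steps, so the interval is some kind of fifth.
Gb to D is 8 semitones. A perfect fifth is 7, so 8 makes it augmented.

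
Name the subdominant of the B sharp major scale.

The B# major scale runs B# C## D## E# F## G## A##.
Degree 4 is E#.

E#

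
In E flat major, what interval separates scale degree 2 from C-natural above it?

Scale degree 2 of Eb major is F.
F up to C: letters F→C make it a fifth; 7 semitones makes it perfect.

perfect fifth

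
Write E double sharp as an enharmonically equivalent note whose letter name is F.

Plain F sits 1 semitone below E##, so on the letter F the same pitch needs a sharp: F#.

F#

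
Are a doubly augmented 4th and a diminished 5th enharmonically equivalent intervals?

No

A doubly augmented fourth spans 7 semitones; a diminished fifth spans 6.
The spans differ, so they are not enharmonic equivalents.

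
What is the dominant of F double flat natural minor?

Degree 5 takes the letter 4 steps above F, which is C.
In natural minor, degree 5 sits 7 semitones above the tonic. Fbb + 7 semitones is pitch class 10, spelled on C as Cbb.

Cbb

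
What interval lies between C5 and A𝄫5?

Counting letters C–D–E–F–G–A gives a sixth.
C→Abb = 7 semitones, 2 narrower than the major sixth (9), so diminished.

diminished sixth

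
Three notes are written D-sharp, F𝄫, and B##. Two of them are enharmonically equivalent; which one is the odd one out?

B##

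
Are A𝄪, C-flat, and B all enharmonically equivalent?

A## is pitch class 11; Cb is pitch class 11; B is pitch class 11.
All spellings map to pitch class 11, so they are enharmonically equivalent.

Yes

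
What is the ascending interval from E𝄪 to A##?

Counting letters E–F–G–A gives a fourth.
E##→A## = 5 semitones, exactly the perfect fourth.

perfect fourth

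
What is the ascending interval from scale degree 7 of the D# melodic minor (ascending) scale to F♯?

Scale degree 7 of D# melodic minor (ascending) is C##.
C## up to F#: letters C→F make it a fourth; 4 semitones makes it diminished.

diminished fourth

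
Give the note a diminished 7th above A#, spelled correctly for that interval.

G

A up a major seventh is G#, so the target letter is G.
From A#, a diminished seventh is 9 semitones up: G.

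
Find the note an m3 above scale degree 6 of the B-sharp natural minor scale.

B

Scale degree 6 of B# natural minor is G#.
A minor third (3 semitones) above G# lands on the letter B, giving B.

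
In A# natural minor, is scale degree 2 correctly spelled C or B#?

Each scale degree takes a distinct letter name. Degree 2 of a scale on A must use the letter B.
B# and C are enharmonically the same pitch, but only B# uses the letter B, so it is the correct spelling here.

B#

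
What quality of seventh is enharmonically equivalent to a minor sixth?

A minor sixth spans 8 semitones.
A seventh spanning 8 semitones is doubly diminished (the major seventh is 11).

doubly diminished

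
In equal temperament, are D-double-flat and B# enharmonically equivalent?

Dbb is pitch class 0; B# is pitch class 0.
All spellings map to pitch class 0, so they are enharmonically equivalent.

Yes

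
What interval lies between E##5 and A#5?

The letter names run E→A, a span of 3 letter steps, so the interval is some kind of fourth.
E## to A# is 4 semitones. A perfect fourth is 5, so 4 makes it diminished.

diminished fourth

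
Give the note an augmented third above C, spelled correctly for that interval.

E#

A third above C lands on the letter E.
An augmented third spans 5 semitones, so C moves to pitch class 5. On the letter E that is E#.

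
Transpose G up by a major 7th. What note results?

F#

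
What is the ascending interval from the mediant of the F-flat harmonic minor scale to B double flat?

major second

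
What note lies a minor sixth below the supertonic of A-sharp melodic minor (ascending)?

The supertonic of A# melodic minor (ascending) is B#.
A minor sixth (8 semitones) below B# lands on the letter D, giving D##.

D##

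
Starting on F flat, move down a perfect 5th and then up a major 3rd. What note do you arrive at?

A perfect fifth down from Fb is Bbb (letter B, 7 semitones down).
A major third up from Bbb is Db (letter D, 4 semitones up).

Db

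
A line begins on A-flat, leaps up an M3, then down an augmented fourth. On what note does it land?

A major third up from Ab is C (letter C, 4 semitones up).
An augmented fourth down from C is Gb (letter G, 6 semitones down).

Gb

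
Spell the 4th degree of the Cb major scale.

Fb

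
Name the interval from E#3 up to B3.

The letter names run E→B, a span of 4 letter steps, so the interval is some kind of fifth.
E# to B is 6 semitones. A perfect fifth is 7, so 6 makes it diminished.

diminished fifth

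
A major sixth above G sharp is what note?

A sixth above G lands on the letter E.
A major sixth spans 9 semitones, so G# moves to pitch class 5. On the letter E that is E#.

E#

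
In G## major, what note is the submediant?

E##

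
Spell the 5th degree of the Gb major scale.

Degree 5 takes the letter 4 steps above G, which is D.
In major, degree 5 sits 7 semitones above the tonic. Gb + 7 semitones is pitch class 1, spelled on D as Db.

Db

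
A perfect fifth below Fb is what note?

F down a perfect fifth is Bb, so the target letter is B.
From Fb, a perfect fifth is 7 semitones down: Bbb.

Bbb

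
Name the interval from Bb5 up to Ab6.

minor seventh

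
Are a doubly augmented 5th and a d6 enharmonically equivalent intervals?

No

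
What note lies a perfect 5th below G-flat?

Cb

A fifth below G lands on the letter C.
A perfect fifth spans 7 semitones, so Gb moves to pitch class 11. On the letter C that is Cb.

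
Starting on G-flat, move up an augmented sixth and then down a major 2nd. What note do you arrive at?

D

An augmented sixth up from Gb is E (letter E, 10 semitones up).
A major second down from E is D (letter D, 2 semitones down).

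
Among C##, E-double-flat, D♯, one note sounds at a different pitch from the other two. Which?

In 12-tone equal temperament, enharmonic equivalents share a pitch class. C## is pitch class 2; Ebb is pitch class 2; D# is pitch class 3.
C## and Ebb share pitch class 2, while D# is pitch class 3.

D#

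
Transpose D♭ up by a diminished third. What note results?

Fbb

D up a major third is F#, so the target letter is F.
From Db, a diminished third is 2 semitones up: Fbb.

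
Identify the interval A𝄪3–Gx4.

minor seventh

The letter names run A→G, a span of 6 letter steps, so the interval is some kind of seventh.
A## to G## is 10 semitones. A major seventh is 11, so 10 makes it minor.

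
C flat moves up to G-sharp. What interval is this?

doubly augmented fifth

Counting letters C–D–E–F–G gives a fifth.
Cb→G# = 9 semitones, 2 wider than the perfect fifth (7), so doubly augmented.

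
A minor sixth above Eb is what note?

Cb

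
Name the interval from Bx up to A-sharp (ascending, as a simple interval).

diminished seventh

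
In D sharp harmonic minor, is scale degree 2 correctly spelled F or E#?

Each scale degree takes a distinct letter name. Degree 2 of a scale on D must use the letter E.
E# and F are enharmonically the same pitch, but only E# uses the letter E, so it is the correct spelling here.

E#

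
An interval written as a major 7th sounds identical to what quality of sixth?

A major seventh spans 11 semitones.
A sixth spanning 11 semitones is doubly augmented (the major sixth is 9).

doubly augmented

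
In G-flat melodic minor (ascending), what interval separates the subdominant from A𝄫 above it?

The subdominant of Gb melodic minor (ascending) is Cb.
Cb up to Abb: letters C→A make it a sixth; 8 semitones makes it minor.

minor sixth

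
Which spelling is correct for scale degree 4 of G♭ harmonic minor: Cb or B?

Each scale degree takes a distinct letter name. Degree 4 of a scale on G must use the letter C.
Cb and B are enharmonically the same pitch, but only Cb uses the letter C, so it is the correct spelling here.

Cb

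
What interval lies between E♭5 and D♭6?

minor seventh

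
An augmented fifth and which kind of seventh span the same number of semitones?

An augmented fifth spans 8 semitones.
A seventh spanning 8 semitones is doubly diminished (the major seventh is 11).

doubly diminished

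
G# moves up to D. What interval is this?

Counting letters G–A–B–C–D gives a fifth.
G#→D = 6 semitones, 1 narrower than the perfect fifth (7), so diminished.

diminished fifth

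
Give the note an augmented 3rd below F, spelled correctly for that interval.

Dbb

A third below F lands on the letter D.
An augmented third spans 5 semitones, so F moves to pitch class 0. On the letter D that is Dbb.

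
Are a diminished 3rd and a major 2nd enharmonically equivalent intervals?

A diminished third spans 2 semitones; a major second spans 2.
They are enharmonically equivalent.

Yes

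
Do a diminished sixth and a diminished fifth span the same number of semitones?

A diminished sixth spans 7 semitones; a diminished fifth spans 6.
The spans differ, so they are not enharmonic equivalents.

No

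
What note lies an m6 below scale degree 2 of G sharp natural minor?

C##

Scale degree 2 of G# natural minor is A#.
A minor sixth (8 semitones) below A# lands on the letter C, giving C##.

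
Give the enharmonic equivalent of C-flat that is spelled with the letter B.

B

Plain B sits at the same pitch as Cb, so on the letter B the same pitch needs a natural: B.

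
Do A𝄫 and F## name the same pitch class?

Yes

Abb = pitch class 7 and F## = pitch class 7 — the same pitch class, so they are enharmonic equivalents.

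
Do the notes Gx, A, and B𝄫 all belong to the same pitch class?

Yes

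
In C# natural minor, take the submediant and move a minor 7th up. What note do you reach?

G

The submediant of C# natural minor is A.
A minor seventh (10 semitones) above A lands on the letter G, giving G.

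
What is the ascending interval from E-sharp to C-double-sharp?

major sixth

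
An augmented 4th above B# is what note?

E##

A fourth above B lands on the letter E.
An augmented fourth spans 6 semitones, so B# moves to pitch class 6. On the letter E that is E##.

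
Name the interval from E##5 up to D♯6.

Counting letters E–F–G–A–B–C–D gives a seventh.
E##→D# = 9 semitones, 2 narrower than the major seventh (11), so diminished.

diminished seventh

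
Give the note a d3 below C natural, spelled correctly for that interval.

A third below C lands on the letter A.
A diminished third spans 2 semitones, so C moves to pitch class 10. On the letter A that is A#.

A#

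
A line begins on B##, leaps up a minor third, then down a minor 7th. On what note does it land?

E##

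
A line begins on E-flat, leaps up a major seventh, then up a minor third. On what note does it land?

F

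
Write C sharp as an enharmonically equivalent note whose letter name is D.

Db

Plain D sits 1 semitone above C#, so on the letter D the same pitch needs a flat: Db.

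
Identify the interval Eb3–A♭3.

Counting letters E–F–G–A gives a fourth.
Eb→Ab = 5 semitones, exactly the perfect fourth.

perfect fourth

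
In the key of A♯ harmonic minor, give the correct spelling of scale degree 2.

B#

The A# harmonic minor scale runs A# B# C# D# E# F# G##.
Degree 2 is B#.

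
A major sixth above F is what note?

D

F up a major sixth is D, so the target letter is D.
From F, a major sixth is 9 semitones up: D.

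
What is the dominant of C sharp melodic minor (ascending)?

Degree 5 takes the letter 4 steps above C, which is G.
In melodic minor (ascending), degree 5 sits 7 semitones above the tonic. C# + 7 semitones is pitch class 8, spelled on G as G#.

G#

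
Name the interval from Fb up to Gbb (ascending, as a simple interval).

The letter names run F→G, a span of 1 letter step, so the interval is some kind of second.
Fb to Gbb is 1 semitone. A major second is 2, so 1 makes it minor.

minor second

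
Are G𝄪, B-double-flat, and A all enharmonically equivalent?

Yes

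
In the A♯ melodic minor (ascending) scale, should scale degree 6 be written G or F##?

Each scale degree takes a distinct letter name. Degree 6 of a scale on A must use the letter F.
F## and G are enharmonically the same pitch, but only F## uses the letter F, so it is the correct spelling here.

F##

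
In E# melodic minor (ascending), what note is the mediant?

Degree 3 takes the letter 2 steps above E, which is G.
In melodic minor (ascending), degree 3 sits 3 semitones above the tonic. E# + 3 semitones is pitch class 8, spelled on G as G#.

G#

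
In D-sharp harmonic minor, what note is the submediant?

The D# harmonic minor scale runs D# E# F# G# A# B C##.
Degree 6 is B.

B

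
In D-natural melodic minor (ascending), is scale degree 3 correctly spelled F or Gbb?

Each scale degree takes a distinct letter name. Degree 3 of a scale on D must use the letter F.
F and Gbb are enharmonically the same pitch, but only F uses the letter F, so it is the correct spelling here.

F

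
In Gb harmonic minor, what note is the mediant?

Degree 3 takes the letter 2 steps above G, which is B.
In harmonic minor, degree 3 sits 3 semitones above the tonic. Gb + 3 semitones is pitch class 9, spelled on B as Bbb.

Bbb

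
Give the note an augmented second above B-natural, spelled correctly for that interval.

C##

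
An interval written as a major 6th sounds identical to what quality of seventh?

diminished

A major sixth spans 9 semitones.
A seventh spanning 9 semitones is diminished (the major seventh is 11).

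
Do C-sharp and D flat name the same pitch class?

Yes

C# is pitch class 1; Db is pitch class 1.
All spellings map to pitch class 1, so they are enharmonically equivalent.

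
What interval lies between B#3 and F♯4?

The letter names run B→F, a span of 4 letter steps, so the interval is some kind of fifth.
B# to F# is 6 semitones. A perfect fifth is 7, so 6 makes it diminished.

diminished fifth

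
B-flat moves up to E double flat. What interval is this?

diminished fourth

The letter names run B→E, a span of 3 letter steps, so the interval is some kind of fourth.
Bb to Ebb is 4 semitones. A perfect fourth is 5, so 4 makes it diminished.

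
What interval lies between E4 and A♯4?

Counting letters E–F–G–A gives a fourth.
E→A# = 6 semitones, 1 wider than the perfect fourth (5), so augmented.

augmented fourth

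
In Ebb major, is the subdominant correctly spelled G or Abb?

Abb

Each scale degree takes a distinct letter name. Degree 4 of a scale on E must use the letter A.
Abb and G are enharmonically the same pitch, but only Abb uses the letter A, so it is the correct spelling here.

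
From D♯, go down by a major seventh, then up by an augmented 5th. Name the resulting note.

B#

A major seventh down from D# is E (letter E, 11 semitones down).
An augmented fifth up from E is B# (letter B, 8 semitones up).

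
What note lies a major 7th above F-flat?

F up a major seventh is E, so the target letter is E.
From Fb, a major seventh is 11 semitones up: Eb.

Eb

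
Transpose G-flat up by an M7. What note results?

F

G up a major seventh is F#, so the target letter is F.
From Gb, a major seventh is 11 semitones up: F.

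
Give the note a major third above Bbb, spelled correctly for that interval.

Db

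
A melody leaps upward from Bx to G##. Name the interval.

minor sixth

Counting letters B–C–D–E–F–G gives a sixth.
B##→G## = 8 semitones, 1 narrower than the major sixth (9), so minor.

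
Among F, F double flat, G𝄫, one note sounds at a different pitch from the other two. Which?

Fbb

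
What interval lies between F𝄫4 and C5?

doubly augmented fifth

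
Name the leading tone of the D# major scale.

C##

The D# major scale runs D# E# F## G# A# B# C##.
Degree 7 is C##.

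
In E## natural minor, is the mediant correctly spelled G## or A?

Each scale degree takes a distinct letter name. Degree 3 of a scale on E must use the letter G.
G## and A are enharmonically the same pitch, but only G## uses the letter G, so it is the correct spelling here.

G##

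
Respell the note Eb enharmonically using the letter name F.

Eb is pitch class 3. The letter F alone is pitch class 5.
To reach pitch class 3 from F requires an offset of -2 semitones, i.e. double flat: Fbb.

Fbb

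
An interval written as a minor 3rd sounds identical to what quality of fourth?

A minor third spans 3 semitones.
A fourth spanning 3 semitones is doubly diminished (the perfect fourth is 5).

doubly diminished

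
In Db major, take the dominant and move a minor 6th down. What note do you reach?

The dominant of Db major is Ab.
A minor sixth (8 semitones) below Ab lands on the letter C, giving C.

C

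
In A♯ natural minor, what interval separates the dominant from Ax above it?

The dominant of A# natural minor is E#.
E# up to A##: letters E→A make it a fourth; 6 semitones makes it augmented.

augmented fourth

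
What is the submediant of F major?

D

The F major scale runs F G A Bb C D E.
Degree 6 is D.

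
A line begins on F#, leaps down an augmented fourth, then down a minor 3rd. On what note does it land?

A

An augmented fourth down from F# is C (letter C, 6 semitones down).
A minor third down from C is A (letter A, 3 semitones down).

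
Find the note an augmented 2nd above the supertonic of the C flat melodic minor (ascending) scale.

E

The supertonic of Cb melodic minor (ascending) is Db.
An augmented second (3 semitones) above Db lands on the letter E, giving E.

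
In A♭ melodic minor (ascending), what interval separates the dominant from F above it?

major second

The dominant of Ab melodic minor (ascending) is Eb.
Eb up to F: letters E→F make it a second; 2 semitones makes it major.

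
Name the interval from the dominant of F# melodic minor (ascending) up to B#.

The dominant of F# melodic minor (ascending) is C#.
C# up to B#: letters C→B make it a seventh; 11 semitones makes it major.

major seventh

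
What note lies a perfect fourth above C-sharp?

F#

A fourth above C lands on the letter F.
A perfect fourth spans 5 semitones, so C# moves to pitch class 6. On the letter F that is F#.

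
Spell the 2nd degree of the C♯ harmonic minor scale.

D#

Degree 2 takes the letter 1 step above C, which is D.
In harmonic minor, degree 2 sits 2 semitones above the tonic. C# + 2 semitones is pitch class 3, spelled on D as D#.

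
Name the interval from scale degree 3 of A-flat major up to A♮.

Scale degree 3 of Ab major is C.
C up to A: letters C→A make it a sixth; 9 semitones makes it major.

major sixth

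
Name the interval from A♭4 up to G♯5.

The letter names run A→G, a span of 6 letter steps, so the interval is some kind of seventh.
Ab to G# is 12 semitones. A major seventh is 11, so 12 makes it augmented.

augmented seventh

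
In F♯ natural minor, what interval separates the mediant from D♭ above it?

diminished fourth

The mediant of F# natural minor is A.
A up to Db: letters A→D make it a fourth; 4 semitones makes it diminished.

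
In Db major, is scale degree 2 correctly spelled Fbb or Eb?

Eb

Each scale degree takes a distinct letter name. Degree 2 of a scale on D must use the letter E.
Eb and Fbb are enharmonically the same pitch, but only Eb uses the letter E, so it is the correct spelling here.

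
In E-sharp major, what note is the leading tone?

Degree 7 takes the letter 6 steps above E, which is D.
In major, degree 7 sits 11 semitones above the tonic. E# + 11 semitones is pitch class 4, spelled on D as D##.

D##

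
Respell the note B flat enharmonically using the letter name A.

A#

Plain A sits 1 semitone below Bb, so on the letter A the same pitch needs a sharp: A#.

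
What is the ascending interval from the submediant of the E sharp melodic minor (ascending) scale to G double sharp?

perfect fifth

The submediant of E# melodic minor (ascending) is C##.
C## up to G##: letters C→G make it a fifth; 7 semitones makes it perfect.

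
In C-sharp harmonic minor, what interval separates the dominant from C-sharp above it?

perfect fourth

The dominant of C# harmonic minor is G#.
G# up to C#: letters G→C make it a fourth; 5 semitones makes it perfect.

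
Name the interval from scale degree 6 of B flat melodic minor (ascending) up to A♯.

Scale degree 6 of Bb melodic minor (ascending) is G.
G up to A#: letters G→A make it a second; 3 semitones makes it augmented.

augmented second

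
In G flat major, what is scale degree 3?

Bb

Degree 3 takes the letter 2 steps above G, which is B.
In major, degree 3 sits 4 semitones above the tonic. Gb + 4 semitones is pitch class 10, spelled on B as Bb.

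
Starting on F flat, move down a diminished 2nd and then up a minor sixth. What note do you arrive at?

A diminished second down from Fb is E (letter E, 0 semitones down).
A minor sixth up from E is C (letter C, 8 semitones up).

C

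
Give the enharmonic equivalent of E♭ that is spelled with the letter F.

Fbb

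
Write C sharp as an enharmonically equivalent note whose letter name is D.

C# is pitch class 1. The letter D alone is pitch class 2.
To reach pitch class 1 from D requires an offset of -1 semitone, i.e. flat: Db.

Db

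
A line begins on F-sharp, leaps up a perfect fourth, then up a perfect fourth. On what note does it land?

E

A perfect fourth up from F# is B (letter B, 5 semitones up).
A perfect fourth up from B is E (letter E, 5 semitones up).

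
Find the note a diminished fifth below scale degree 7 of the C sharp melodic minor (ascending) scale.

E##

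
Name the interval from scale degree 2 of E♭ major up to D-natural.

major sixth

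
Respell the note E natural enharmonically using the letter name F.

Fb

Plain F sits 1 semitone above E, so on the letter F the same pitch needs a flat: Fb.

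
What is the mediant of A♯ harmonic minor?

C#

The A# harmonic minor scale runs A# B# C# D# E# F# G##.
Degree 3 is C#.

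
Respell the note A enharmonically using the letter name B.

Plain B sits 2 semitones above A, so on the letter B the same pitch needs a double flat: Bbb.

Bbb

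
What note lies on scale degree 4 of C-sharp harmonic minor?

F#

The C# harmonic minor scale runs C# D# E F# G# A B#.
Degree 4 is F#.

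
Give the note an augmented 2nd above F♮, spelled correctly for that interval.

G#

A second above F lands on the letter G.
An augmented second spans 3 semitones, so F moves to pitch class 8. On the letter G that is G#.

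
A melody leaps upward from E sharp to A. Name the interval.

The letter names run E→A, a span of 3 letter steps, so the interval is some kind of fourth.
E# to A is 4 semitones. A perfect fourth is 5, so 4 makes it diminished.

diminished fourth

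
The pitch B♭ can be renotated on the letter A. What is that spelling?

A#

Bb is pitch class 10. The letter A alone is pitch class 9.
To reach pitch class 10 from A requires an offset of +1 semitone, i.e. sharp: A#.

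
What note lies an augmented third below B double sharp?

B down a major third is G, so the target letter is G.
From B##, an augmented third is 5 semitones down: G#.

G#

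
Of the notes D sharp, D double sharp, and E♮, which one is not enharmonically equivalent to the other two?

D#

In 12-tone equal temperament, enharmonic equivalents share a pitch class. D# is pitch class 3; D## is pitch class 4; E is pitch class 4.
D## and E share pitch class 4, while D# is pitch class 3.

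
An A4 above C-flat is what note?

C up a perfect fourth is F, so the target letter is F.
From Cb, an augmented fourth is 6 semitones up: F.

F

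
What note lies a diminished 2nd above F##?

G

A second above F lands on the letter G.
A diminished second spans 0 semitones, so F## moves to pitch class 7. On the letter G that is G.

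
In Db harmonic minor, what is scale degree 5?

Ab

The Db harmonic minor scale runs Db Eb Fb Gb Ab Bbb C.
Degree 5 is Ab.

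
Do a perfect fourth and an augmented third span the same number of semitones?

Yes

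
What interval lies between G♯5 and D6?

diminished fifth

Counting letters G–A–B–C–D gives a fifth.
G#→D = 6 semitones, 1 narrower than the perfect fifth (7), so diminished.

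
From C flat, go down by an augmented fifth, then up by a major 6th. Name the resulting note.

Dbb

An augmented fifth down from Cb is Fbb (letter F, 8 semitones down).
A major sixth up from Fbb is Dbb (letter D, 9 semitones up).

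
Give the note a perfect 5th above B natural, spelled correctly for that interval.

F#

B up a perfect fifth is F#, so the target letter is F.
From B, a perfect fifth is 7 semitones up: F#.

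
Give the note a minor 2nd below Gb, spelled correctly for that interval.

F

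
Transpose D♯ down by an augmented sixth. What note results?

F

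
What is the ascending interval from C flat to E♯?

Counting letters C–D–E gives a third.
Cb→E# = 6 semitones, 2 wider than the major third (4), so doubly augmented.

doubly augmented third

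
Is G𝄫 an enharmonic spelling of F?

Gbb is pitch class 5; F is pitch class 5.
All spellings map to pitch class 5, so they are enharmonically equivalent.

Yes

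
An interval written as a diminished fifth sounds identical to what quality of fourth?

A diminished fifth spans 6 semitones.
A fourth spanning 6 semitones is augmented (the perfect fourth is 5).

augmented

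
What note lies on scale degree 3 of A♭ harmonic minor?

Cb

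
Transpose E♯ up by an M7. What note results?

D##

A seventh above E lands on the letter D.
A major seventh spans 11 semitones, so E# moves to pitch class 4. On the letter D that is D##.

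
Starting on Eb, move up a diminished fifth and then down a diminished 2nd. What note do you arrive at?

A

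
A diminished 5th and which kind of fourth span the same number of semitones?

A diminished fifth spans 6 semitones.
A fourth spanning 6 semitones is augmented (the perfect fourth is 5).

augmented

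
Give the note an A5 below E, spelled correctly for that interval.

E down a perfect fifth is A, so the target letter is A.
From E, an augmented fifth is 8 semitones down: Ab.

Ab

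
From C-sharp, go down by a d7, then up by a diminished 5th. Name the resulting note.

A#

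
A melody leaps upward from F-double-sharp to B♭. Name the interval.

doubly diminished fourth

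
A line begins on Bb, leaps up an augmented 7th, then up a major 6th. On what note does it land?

An augmented seventh up from Bb is A# (letter A, 12 semitones up).
A major sixth up from A# is F## (letter F, 9 semitones up).

F##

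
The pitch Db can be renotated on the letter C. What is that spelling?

Plain C sits 1 semitone below Db, so on the letter C the same pitch needs a sharp: C#.

C#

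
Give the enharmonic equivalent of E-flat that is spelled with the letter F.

Eb is pitch class 3. The letter F alone is pitch class 5.
To reach pitch class 3 from F requires an offset of -2 semitones, i.e. double flat: Fbb.

Fbb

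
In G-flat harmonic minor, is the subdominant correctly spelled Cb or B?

Cb

Each scale degree takes a distinct letter name. Degree 4 of a scale on G must use the letter C.
Cb and B are enharmonically the same pitch, but only Cb uses the letter C, so it is the correct spelling here.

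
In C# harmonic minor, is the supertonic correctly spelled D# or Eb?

Each scale degree takes a distinct letter name. Degree 2 of a scale on C must use the letter D.
D# and Eb are enharmonically the same pitch, but only D# uses the letter D, so it is the correct spelling here.

D#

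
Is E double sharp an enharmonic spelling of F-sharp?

E## is pitch class 6; F# is pitch class 6.
All spellings map to pitch class 6, so they are enharmonically equivalent.

Yes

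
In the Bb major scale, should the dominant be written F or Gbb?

Each scale degree takes a distinct letter name. Degree 5 of a scale on B must use the letter F.
F and Gbb are enharmonically the same pitch, but only F uses the letter F, so it is the correct spelling here.

F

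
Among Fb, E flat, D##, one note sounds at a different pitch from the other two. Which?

In 12-tone equal temperament, enharmonic equivalents share a pitch class. Fb is pitch class 4; Eb is pitch class 3; D## is pitch class 4.
Fb and D## share pitch class 4, while Eb is pitch class 3.

Eb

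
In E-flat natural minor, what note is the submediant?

Degree 6 takes the letter 5 steps above E, which is C.
In natural minor, degree 6 sits 8 semitones above the tonic. Eb + 8 semitones is pitch class 11, spelled on C as Cb.

Cb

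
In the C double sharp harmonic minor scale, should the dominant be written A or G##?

Each scale degree takes a distinct letter name. Degree 5 of a scale on C must use the letter G.
G## and A are enharmonically the same pitch, but only G## uses the letter G, so it is the correct spelling here.

G##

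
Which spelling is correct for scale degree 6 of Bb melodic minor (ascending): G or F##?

Each scale degree takes a distinct letter name. Degree 6 of a scale on B must use the letter G.
G and F## are enharmonically the same pitch, but only G uses the letter G, so it is the correct spelling here.

G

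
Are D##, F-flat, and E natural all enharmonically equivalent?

D## is pitch class 4; Fb is pitch class 4; E is pitch class 4.
All spellings map to pitch class 4, so they are enharmonically equivalent.

Yes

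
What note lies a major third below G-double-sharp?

E#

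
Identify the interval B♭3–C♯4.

augmented second

The letter names run B→C, a span of 1 letter step, so the interval is some kind of second.
Bb to C# is 3 semitones. A major second is 2, so 3 makes it augmented.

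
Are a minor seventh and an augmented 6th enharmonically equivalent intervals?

Yes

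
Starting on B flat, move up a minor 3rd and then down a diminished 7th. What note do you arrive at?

E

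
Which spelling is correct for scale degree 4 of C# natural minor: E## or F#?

F#

Each scale degree takes a distinct letter name. Degree 4 of a scale on C must use the letter F.
F# and E## are enharmonically the same pitch, but only F# uses the letter F, so it is the correct spelling here.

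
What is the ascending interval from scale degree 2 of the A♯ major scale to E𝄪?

augmented fourth

Scale degree 2 of A# major is B#.
B# up to E##: letters B→E make it a fourth; 6 semitones makes it augmented.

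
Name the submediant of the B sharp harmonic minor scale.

Degree 6 takes the letter 5 steps above B, which is G.
In harmonic minor, degree 6 sits 8 semitones above the tonic. B# + 8 semitones is pitch class 8, spelled on G as G#.

G#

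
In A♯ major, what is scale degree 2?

The A# major scale runs A# B# C## D# E# F## G##.
Degree 2 is B#.

B#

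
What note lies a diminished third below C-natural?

A#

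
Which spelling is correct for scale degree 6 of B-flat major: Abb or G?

Each scale degree takes a distinct letter name. Degree 6 of a scale on B must use the letter G.
G and Abb are enharmonically the same pitch, but only G uses the letter G, so it is the correct spelling here.

G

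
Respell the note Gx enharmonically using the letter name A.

G## is pitch class 9. The letter A alone is pitch class 9.
Pitch class 9 on A needs no accidental: A.

A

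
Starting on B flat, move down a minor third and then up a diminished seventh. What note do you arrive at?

Fb

A minor third down from Bb is G (letter G, 3 semitones down).
A diminished seventh up from G is Fb (letter F, 9 semitones up).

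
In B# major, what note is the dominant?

Degree 5 takes the letter 4 steps above B, which is F.
In major, degree 5 sits 7 semitones above the tonic. B# + 7 semitones is pitch class 7, spelled on F as F##.

F##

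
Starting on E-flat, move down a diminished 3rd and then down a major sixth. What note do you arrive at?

E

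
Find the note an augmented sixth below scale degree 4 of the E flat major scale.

Scale degree 4 of Eb major is Ab.
An augmented sixth (10 semitones) below Ab lands on the letter C, giving Cbb.

Cbb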